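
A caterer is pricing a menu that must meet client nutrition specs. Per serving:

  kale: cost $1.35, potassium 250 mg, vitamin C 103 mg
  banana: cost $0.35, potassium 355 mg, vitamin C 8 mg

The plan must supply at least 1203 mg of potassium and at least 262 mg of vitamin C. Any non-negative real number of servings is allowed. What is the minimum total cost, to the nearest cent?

$3.85

An LP optimum is at a vertex; with two nutrient constraints at most two foods are used. Check each candidate.
kale only: max(1203/250, 262/103) = 4.812 servings → $6.50.
banana only: max(1203/355, 262/8) = 32.75 servings → $11.46.
kale + banana with both tight: 2.412 servings and 1.69 servings → $3.85.
So the least-cost plan costs $3.85.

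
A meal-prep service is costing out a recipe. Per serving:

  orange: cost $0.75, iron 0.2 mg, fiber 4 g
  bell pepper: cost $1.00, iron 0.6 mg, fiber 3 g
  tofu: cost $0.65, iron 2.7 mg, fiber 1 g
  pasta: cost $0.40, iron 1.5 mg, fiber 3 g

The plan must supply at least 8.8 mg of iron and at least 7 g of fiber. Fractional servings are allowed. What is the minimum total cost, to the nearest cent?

$2.18

Minimising a linear cost over {iron ≥ 8.8, fiber ≥ 7, servings ≥ 0} — the optimum is at a vertex, using one or two foods.
orange only: max(8.8/0.2, 7/4) = 44 servings → $33.00.
bell pepper only: max(8.8/0.6, 7/3) = 14.67 servings → $14.67.
tofu only: max(8.8/2.7, 7/1) = 7 servings → $4.55.
pasta only: max(8.8/1.5, 7/3) = 5.867 servings → $2.35.
orange + bell pepper with both targets exact would need a negative amount; discard.
orange + tofu with both tight: 0.9528 servings and 3.189 servings → $2.79.
orange + pasta with both targets exact would need a negative amount; discard.
bell pepper + tofu with both tight: 1.347 servings and 2.96 servings → $3.27.
bell pepper + pasta with both targets exact would need a negative amount; discard.
tofu + pasta with both tight: 2.409 servings and 1.53 servings → $2.18.
Cheapest feasible corner: $2.18.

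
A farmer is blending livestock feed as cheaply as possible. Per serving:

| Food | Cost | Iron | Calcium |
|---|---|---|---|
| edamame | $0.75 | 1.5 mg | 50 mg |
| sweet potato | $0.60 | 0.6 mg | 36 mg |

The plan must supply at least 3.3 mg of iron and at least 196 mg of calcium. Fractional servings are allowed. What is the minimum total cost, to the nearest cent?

$2.94

Minimising a linear cost over {iron ≥ 3.3, calcium ≥ 196, servings ≥ 0} — the optimum is at a vertex, using one or two foods.
edamame only: max(3.3/1.5, 196/50) = 3.92 servings → $2.94.
sweet potato only: max(3.3/0.6, 196/36) = 5.5 servings → $3.30.
edamame + sweet potato with both tight: 0.05 servings and 5.375 servings → $3.26.
So the least-cost plan costs $2.94.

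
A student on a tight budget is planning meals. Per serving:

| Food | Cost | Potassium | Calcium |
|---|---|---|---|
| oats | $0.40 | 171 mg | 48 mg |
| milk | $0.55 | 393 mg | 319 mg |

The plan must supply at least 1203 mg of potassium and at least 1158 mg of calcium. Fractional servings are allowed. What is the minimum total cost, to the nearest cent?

oats only: max(1203/171, 1158/48) = 24.12 servings → $9.65.
milk only: max(1203/393, 1158/319) = 3.63 servings → $2.00.
oats + milk with both targets exact would need a negative amount; discard.
Cheapest feasible corner: $2.00.

$2.00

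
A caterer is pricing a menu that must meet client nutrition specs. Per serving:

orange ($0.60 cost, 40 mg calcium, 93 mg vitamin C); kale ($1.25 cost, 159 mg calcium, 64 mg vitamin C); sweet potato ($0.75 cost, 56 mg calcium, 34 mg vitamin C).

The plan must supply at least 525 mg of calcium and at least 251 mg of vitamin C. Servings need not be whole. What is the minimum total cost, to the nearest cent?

$4.27

orange only: max(525/40, 251/93) = 13.12 servings → $7.88.
kale only: max(525/159, 251/64) = 3.922 servings → $4.90.
sweet potato only: max(525/56, 251/34) = 9.375 servings → $7.03.
orange + kale with both tight: 0.516 servings and 3.172 servings → $4.27.
orange + sweet potato: intersection lies outside the first quadrant.
kale + sweet potato with both tight: 2.082 servings and 3.463 servings → $5.20.
So the least-cost plan costs $4.27.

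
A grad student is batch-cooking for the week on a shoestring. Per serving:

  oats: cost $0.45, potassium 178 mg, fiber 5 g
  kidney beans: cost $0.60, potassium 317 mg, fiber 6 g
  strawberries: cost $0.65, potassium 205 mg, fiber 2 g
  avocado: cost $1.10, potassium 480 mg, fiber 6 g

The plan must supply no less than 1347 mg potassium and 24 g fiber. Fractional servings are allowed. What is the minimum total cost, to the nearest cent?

Two binding constraints pin down two serving amounts, so the optimal mix uses at most two foods. The candidates are each food alone (scaled to the tighter of potassium/fiber) and each pair with both constraints tight.
oats only: max(1347/178, 24/5) = 7.567 servings → $3.41.
kidney beans only: max(1347/317, 24/6) = 4.249 servings → $2.55.
strawberries only: max(1347/205, 24/2) = 12 servings → $7.80.
avocado only: max(1347/480, 24/6) = 4 servings → $4.40.
oats + kidney beans with both targets exact would need a negative amount; discard.
oats + strawberries with both tight: 3.327 servings and 3.682 servings → $3.89.
oats + avocado with both tight: 2.581 servings and 1.849 servings → $3.20.
kidney beans + strawberries with both tight: 3.735 servings and 0.7953 servings → $2.76.
kidney beans + avocado with both tight: 3.515 servings and 0.4847 servings → $2.64.
strawberries + avocado with both targets exact would need a negative amount; discard.
The minimum over all feasible corners is $2.55.

$2.55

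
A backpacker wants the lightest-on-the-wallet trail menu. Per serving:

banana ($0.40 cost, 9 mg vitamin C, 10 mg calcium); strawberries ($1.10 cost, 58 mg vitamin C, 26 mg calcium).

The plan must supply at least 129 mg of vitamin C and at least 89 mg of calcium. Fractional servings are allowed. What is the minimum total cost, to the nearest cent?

For a min-cost LP with two ≥-constraints, a basic feasible solution has at most two positive variables.
banana only: max(129/9, 89/10) = 14.33 servings → $5.73.
strawberries only: max(129/58, 89/26) = 3.423 servings → $3.77.
banana + strawberries with both tight: 5.225 servings and 1.413 servings → $3.64.
The minimum over all feasible corners is $3.64.

$3.64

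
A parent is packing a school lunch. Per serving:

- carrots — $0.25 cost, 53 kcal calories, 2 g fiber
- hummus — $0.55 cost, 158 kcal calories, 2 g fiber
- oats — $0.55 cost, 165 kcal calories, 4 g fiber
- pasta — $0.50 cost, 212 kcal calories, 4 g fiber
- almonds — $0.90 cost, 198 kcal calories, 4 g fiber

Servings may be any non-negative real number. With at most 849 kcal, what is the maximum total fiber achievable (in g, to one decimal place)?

Fiber per kcal: carrots 0.03774, oats 0.02424, almonds 0.0202, pasta 0.01887, hummus 0.01266.
With no serving limits, spend the whole calories allowance on carrots: 849 kcal / 53 kcal × 2 g = 32.0 g.

32.0 g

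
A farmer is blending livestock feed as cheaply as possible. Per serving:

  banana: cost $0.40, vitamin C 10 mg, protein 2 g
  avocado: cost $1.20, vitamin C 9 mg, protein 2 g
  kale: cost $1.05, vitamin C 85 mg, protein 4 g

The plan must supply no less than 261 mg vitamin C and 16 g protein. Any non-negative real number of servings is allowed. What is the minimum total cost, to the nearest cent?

banana only: max(261/10, 16/2) = 26.1 servings → $10.44.
avocado only: max(261/9, 16/2) = 29 servings → $34.80.
kale only: max(261/85, 16/4) = 4 servings → $4.20.
banana + avocado with both targets exact would need a negative amount; discard.
banana + kale with both tight: 2.431 servings and 2.785 servings → $3.90.
avocado + kale with both tight: 2.358 servings and 2.821 servings → $5.79.
So the least-cost plan costs $3.90.

$3.90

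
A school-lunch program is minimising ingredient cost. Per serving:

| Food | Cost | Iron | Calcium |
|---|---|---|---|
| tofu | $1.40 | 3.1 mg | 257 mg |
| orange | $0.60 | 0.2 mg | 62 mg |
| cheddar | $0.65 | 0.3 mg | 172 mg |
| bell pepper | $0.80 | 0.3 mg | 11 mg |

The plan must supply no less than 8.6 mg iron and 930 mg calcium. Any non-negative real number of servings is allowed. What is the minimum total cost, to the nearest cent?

$4.64

Check every corner: each single food scaled to meet both minima, and each pair solved so both constraints bind.
tofu only: max(8.6/3.1, 930/257) = 3.619 servings → $5.07.
orange only: max(8.6/0.2, 930/62) = 43 servings → $25.80.
cheddar only: max(8.6/0.3, 930/172) = 28.67 servings → $18.63.
bell pepper only: max(8.6/0.3, 930/11) = 84.55 servings → $67.64.
tofu + orange with both tight: 2.466 servings and 4.778 servings → $6.32.
tofu + cheddar with both tight: 2.631 servings and 1.475 servings → $4.64.
tofu + bell pepper: the both-tight solution has a negative serving — not a feasible corner.
orange + cheddar with both targets exact would need a negative amount; discard.
orange + bell pepper with both tight: 11.24 servings and 21.17 servings → $23.68.
cheddar + bell pepper with both tight: 3.818 servings and 24.85 servings → $22.36.
The minimum over all feasible corners is $4.64.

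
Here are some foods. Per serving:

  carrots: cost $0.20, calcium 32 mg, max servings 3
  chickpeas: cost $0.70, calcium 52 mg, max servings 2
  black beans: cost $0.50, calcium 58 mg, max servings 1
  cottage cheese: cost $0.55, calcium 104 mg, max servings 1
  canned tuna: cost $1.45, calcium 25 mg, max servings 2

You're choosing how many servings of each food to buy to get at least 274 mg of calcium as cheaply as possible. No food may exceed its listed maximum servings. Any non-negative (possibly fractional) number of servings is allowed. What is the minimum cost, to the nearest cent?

Cost per mg of calcium: cottage cheese $0.0053, carrots $0.0063, black beans $0.0086, chickpeas $0.0135, canned tuna $0.0580.
Take 1 serving of cottage cheese: +104.0 mg calcium for $0.55 (total $0.55, still need 170.0 mg).
Take 3 servings of carrots: +96.0 mg calcium for $0.60 (total $1.15, still need 74.0 mg).
Take 1 serving of black beans: +58.0 mg calcium for $0.50 (total $1.65, still need 16.0 mg).
Take 0.3077 servings of chickpeas: +16.0 mg calcium for $0.22 (total $1.87, still need 0.0 mg).
Filling from the cheapest source first is optimal under one linear minimum: $1.87.

$1.87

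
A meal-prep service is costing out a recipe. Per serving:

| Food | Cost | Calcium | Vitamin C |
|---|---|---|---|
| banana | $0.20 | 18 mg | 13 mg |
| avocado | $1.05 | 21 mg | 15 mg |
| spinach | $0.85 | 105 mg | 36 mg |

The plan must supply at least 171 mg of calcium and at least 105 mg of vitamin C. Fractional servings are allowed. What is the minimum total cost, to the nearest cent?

Check every corner: each single food scaled to meet both minima, and each pair solved so both constraints bind.
banana only: max(171/18, 105/13) = 9.5 servings → $1.90.
avocado only: max(171/21, 105/15) = 8.143 servings → $8.55.
spinach only: max(171/105, 105/36) = 2.917 servings → $2.48.
banana + avocado: intersection lies outside the first quadrant.
banana + spinach with both tight: 6.791 servings and 0.4644 servings → $1.75.
avocado + spinach with both tight: 5.945 servings and 0.4396 servings → $6.62.
Cheapest feasible corner: $1.75.

$1.75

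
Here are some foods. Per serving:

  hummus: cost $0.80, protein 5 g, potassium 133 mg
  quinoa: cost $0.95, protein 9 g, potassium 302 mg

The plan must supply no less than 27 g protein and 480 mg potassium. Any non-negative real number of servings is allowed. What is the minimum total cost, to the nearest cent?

$2.85

A basic optimal solution has at most two foods positive. Try each food alone and each pair with both targets met exactly.
hummus only: max(27/5, 480/133) = 5.4 servings → $4.32.
quinoa only: max(27/9, 480/302) = 3 servings → $2.85.
hummus + quinoa: intersection lies outside the first quadrant.
The minimum over all feasible corners is $2.85.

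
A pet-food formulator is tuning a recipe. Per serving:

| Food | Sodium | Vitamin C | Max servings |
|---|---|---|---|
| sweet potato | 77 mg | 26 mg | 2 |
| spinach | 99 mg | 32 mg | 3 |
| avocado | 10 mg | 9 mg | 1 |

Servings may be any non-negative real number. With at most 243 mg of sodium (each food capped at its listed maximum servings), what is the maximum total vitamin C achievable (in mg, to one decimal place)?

86.5 mg

Vitamin C per mg sodium: avocado 0.9, sweet potato 0.3377, spinach 0.3232.
Take 1 serving of avocado: uses 10 mg sodium, +9.0 mg vitamin C (running total 9.0 mg).
Take 2 servings of sweet potato: uses 154 mg sodium, +52.0 mg vitamin C (running total 61.0 mg).
Take 0.798 servings of spinach: uses 79 mg sodium, +25.5 mg vitamin C (running total 86.5 mg).
Filling greedily by vitamin C-per-mg sodium is optimal for one linear limit, giving 86.5 mg.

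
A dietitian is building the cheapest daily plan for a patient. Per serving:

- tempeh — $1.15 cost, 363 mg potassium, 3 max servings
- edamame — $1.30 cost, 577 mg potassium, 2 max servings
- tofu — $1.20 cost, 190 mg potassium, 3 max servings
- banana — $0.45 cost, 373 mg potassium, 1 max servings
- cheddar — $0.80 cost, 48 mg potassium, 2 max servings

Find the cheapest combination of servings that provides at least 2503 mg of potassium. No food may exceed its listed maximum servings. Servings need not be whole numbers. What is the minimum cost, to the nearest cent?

$6.14

Cost per mg of potassium: banana $0.0012, edamame $0.0023, tempeh $0.0032, tofu $0.0063, cheddar $0.0167.
Take 1 serving of banana: +373.0 mg potassium for $0.45 (total $0.45, still need 2130.0 mg).
Take 2 servings of edamame: +1154.0 mg potassium for $2.60 (total $3.05, still need 976.0 mg).
Take 2.689 servings of tempeh: +976.0 mg potassium for $3.09 (total $6.14, still need 0.0 mg).
Greedy by cheapest-per-mg is optimal for a single linear constraint, so the minimum cost is $6.14.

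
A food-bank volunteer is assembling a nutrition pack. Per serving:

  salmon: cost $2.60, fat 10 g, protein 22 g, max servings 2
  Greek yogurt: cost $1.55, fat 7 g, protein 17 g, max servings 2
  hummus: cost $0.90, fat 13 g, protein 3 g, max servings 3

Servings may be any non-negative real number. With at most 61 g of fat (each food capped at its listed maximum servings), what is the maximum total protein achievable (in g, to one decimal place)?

84.2 g

Protein per g fat: Greek yogurt 2.429, salmon 2.2, hummus 0.2308.
Take 2 servings of Greek yogurt: uses 14 g fat, +34.0 g protein (running total 34.0 g).
Take 2 servings of salmon: uses 20 g fat, +44.0 g protein (running total 78.0 g).
Take 2.077 servings of hummus: uses 27 g fat, +6.2 g protein (running total 84.2 g).
Greedy by best ratio exhausts the fat allowance optimally: 84.2 g.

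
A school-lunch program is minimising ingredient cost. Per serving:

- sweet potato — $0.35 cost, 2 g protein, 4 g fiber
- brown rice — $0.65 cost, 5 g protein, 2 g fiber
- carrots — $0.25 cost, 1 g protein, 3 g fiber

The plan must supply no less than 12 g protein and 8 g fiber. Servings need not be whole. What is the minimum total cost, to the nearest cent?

$1.65

This is a tiny linear program; its minimum lies at a vertex of the feasible set. List the vertices and price them.
sweet potato only: max(12/2, 8/4) = 6 servings → $2.10.
brown rice only: max(12/5, 8/2) = 4 servings → $2.60.
carrots only: max(12/1, 8/3) = 12 servings → $3.00.
sweet potato + brown rice with both tight: 1 serving and 2 servings → $1.65.
sweet potato + carrots with both targets exact would need a negative amount; discard.
brown rice + carrots with both tight: 2.154 servings and 1.231 servings → $1.71.
The minimum over all feasible corners is $1.65.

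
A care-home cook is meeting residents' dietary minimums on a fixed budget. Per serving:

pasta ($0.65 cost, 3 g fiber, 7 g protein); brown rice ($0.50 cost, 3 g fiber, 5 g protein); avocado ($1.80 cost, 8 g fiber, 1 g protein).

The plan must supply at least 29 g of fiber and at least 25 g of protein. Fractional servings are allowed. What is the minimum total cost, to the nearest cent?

$4.83

With two linear requirements the optimum uses one or two foods; enumerate the corners.
pasta only: max(29/3, 25/7) = 9.667 servings → $6.28.
brown rice only: max(29/3, 25/5) = 9.667 servings → $4.83.
avocado only: max(29/8, 25/1) = 25 servings → $45.00.
pasta + brown rice: intersection lies outside the first quadrant.
pasta + avocado with both tight: 3.226 servings and 2.415 servings → $6.44.
brown rice + avocado with both tight: 4.622 servings and 1.892 servings → $5.72.
So the least-cost plan costs $4.83.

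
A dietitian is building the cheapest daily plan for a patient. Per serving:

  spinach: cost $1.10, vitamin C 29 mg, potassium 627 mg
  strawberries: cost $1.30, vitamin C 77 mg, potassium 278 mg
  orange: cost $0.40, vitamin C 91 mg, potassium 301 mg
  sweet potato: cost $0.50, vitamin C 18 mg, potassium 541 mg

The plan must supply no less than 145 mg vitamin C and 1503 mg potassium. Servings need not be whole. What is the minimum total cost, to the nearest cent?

$1.53

An LP optimum is at a vertex; with two nutrient constraints at most two foods are used. Check each candidate.
spinach only: max(145/29, 1503/627) = 5 servings → $5.50.
strawberries only: max(145/77, 1503/278) = 5.406 servings → $7.03.
orange only: max(145/91, 1503/301) = 4.993 servings → $2.00.
sweet potato only: max(145/18, 1503/541) = 8.056 servings → $4.03.
spinach + strawberries with both tight: 1.875 servings and 1.177 servings → $3.59.
spinach + orange with both tight: 1.927 servings and 0.9793 servings → $2.51.
spinach + sweet potato with both targets exact would need a negative amount; discard.
strawberries + orange: the both-tight solution has a negative serving — not a feasible corner.
strawberries + sweet potato with both tight: 1.402 servings and 2.058 servings → $2.85.
orange + sweet potato with both tight: 1.173 servings and 2.126 servings → $1.53.
The minimum over all feasible corners is $1.53.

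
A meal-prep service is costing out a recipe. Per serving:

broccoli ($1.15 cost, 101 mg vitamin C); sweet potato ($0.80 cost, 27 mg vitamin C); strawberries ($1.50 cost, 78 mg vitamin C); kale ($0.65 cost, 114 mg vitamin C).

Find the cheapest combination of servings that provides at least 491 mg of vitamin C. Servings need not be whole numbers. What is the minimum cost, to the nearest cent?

Cost per mg of vitamin C: kale $0.0057, broccoli $0.0114, strawberries $0.0192, sweet potato $0.0296.
With no serving limits, use only kale: 491 mg / 114 mg = 4.307 servings × $0.65 = $2.80.

$2.80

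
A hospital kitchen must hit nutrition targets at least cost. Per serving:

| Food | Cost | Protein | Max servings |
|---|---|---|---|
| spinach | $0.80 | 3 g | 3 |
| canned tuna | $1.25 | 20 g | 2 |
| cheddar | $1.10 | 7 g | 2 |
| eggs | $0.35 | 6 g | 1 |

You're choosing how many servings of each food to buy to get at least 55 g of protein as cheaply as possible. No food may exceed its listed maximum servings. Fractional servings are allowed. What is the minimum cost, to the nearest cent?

Cost per g of protein: eggs $0.0583, canned tuna $0.0625, cheddar $0.1571, spinach $0.2667.
Take 1 serving of eggs: +6.0 g protein for $0.35 (total $0.35, still need 49.0 g).
Take 2 servings of canned tuna: +40.0 g protein for $2.50 (total $2.85, still need 9.0 g).
Take 1.286 servings of cheddar: +9.0 g protein for $1.41 (total $4.26, still need 0.0 g).
Filling from the cheapest source first is optimal under one linear minimum: $4.26.

$4.26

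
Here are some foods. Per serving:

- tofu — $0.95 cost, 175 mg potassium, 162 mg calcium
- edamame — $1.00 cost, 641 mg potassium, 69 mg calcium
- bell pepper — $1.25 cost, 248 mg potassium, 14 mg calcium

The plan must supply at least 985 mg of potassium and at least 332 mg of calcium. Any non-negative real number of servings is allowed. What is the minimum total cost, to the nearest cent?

tofu only: max(985/175, 332/162) = 5.629 servings → $5.35.
edamame only: max(985/641, 332/69) = 4.812 servings → $4.81.
bell pepper only: max(985/248, 332/14) = 23.71 servings → $29.64.
tofu + edamame with both tight: 1.578 servings and 1.106 servings → $2.61.
tofu + bell pepper with both tight: 1.817 servings and 2.69 servings → $5.09.
edamame + bell pepper: the both-tight solution has a negative serving — not a feasible corner.
So the least-cost plan costs $2.61.

$2.61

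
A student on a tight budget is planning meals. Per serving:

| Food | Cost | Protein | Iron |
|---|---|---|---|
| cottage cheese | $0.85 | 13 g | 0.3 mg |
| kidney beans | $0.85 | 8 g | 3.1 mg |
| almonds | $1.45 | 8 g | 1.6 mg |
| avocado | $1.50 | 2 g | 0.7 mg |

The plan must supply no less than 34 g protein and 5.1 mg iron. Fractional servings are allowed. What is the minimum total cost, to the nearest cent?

$2.71

An LP optimum is at a vertex; with two nutrient constraints at most two foods are used. Check each candidate.
cottage cheese only: max(34/13, 5.1/0.3) = 17 servings → $14.45.
kidney beans only: max(34/8, 5.1/3.1) = 4.25 servings → $3.61.
almonds only: max(34/8, 5.1/1.6) = 4.25 servings → $6.16.
avocado only: max(34/2, 5.1/0.7) = 17 servings → $25.50.
cottage cheese + kidney beans with both tight: 1.704 servings and 1.48 servings → $2.71.
cottage cheese + almonds with both tight: 0.7391 servings and 3.049 servings → $5.05.
cottage cheese + avocado with both tight: 1.6 servings and 6.6 servings → $11.26.
kidney beans + almonds: intersection lies outside the first quadrant.
kidney beans + avocado: intersection lies outside the first quadrant.
almonds + avocado with both targets exact would need a negative amount; discard.
The minimum over all feasible corners is $2.71.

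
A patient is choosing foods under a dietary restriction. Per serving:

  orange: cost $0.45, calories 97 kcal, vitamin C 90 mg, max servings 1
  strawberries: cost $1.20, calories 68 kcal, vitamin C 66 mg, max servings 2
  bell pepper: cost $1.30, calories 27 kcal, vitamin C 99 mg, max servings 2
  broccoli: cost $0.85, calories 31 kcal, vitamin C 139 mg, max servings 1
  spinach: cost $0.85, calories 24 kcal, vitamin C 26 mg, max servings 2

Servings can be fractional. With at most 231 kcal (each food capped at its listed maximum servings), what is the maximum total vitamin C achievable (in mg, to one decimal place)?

484.1 mg

Vitamin C per kcal: broccoli 4.484, bell pepper 3.667, spinach 1.083, strawberries 0.9706, orange 0.9278.
Take 1 serving of broccoli: uses 31 kcal, +139.0 mg vitamin C (running total 139.0 mg).
Take 2 servings of bell pepper: uses 54 kcal, +198.0 mg vitamin C (running total 337.0 mg).
Take 2 servings of spinach: uses 48 kcal, +52.0 mg vitamin C (running total 389.0 mg).
Take 1.441 servings of strawberries: uses 98 kcal, +95.1 mg vitamin C (running total 484.1 mg).
Filling greedily by vitamin C-per-kcal is optimal for one linear limit, giving 484.1 mg.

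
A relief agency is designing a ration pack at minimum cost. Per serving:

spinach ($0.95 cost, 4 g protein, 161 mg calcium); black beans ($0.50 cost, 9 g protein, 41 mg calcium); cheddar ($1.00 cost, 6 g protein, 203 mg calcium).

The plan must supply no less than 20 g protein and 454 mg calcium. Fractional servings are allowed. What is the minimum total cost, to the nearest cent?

$2.49

Check every corner: each single food scaled to meet both minima, and each pair solved so both constraints bind.
spinach only: max(20/4, 454/161) = 5 servings → $4.75.
black beans only: max(20/9, 454/41) = 11.07 servings → $5.54.
cheddar only: max(20/6, 454/203) = 3.333 servings → $3.33.
spinach + black beans with both tight: 2.542 servings and 1.093 servings → $2.96.
spinach + cheddar: intersection lies outside the first quadrant.
black beans + cheddar with both tight: 0.845 servings and 2.066 servings → $2.49.
So the least-cost plan costs $2.49.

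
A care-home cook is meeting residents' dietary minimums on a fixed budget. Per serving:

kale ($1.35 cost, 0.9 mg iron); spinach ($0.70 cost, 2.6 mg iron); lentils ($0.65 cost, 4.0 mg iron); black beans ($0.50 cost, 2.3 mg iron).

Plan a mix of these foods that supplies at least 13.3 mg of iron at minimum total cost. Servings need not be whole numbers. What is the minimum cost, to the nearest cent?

Cost per mg of iron: lentils $0.1625, black beans $0.2174, spinach $0.2692, kale $1.5000.
With no serving limits, use only lentils: 13.3 mg / 4.0 mg = 3.325 servings × $0.65 = $2.16.

$2.16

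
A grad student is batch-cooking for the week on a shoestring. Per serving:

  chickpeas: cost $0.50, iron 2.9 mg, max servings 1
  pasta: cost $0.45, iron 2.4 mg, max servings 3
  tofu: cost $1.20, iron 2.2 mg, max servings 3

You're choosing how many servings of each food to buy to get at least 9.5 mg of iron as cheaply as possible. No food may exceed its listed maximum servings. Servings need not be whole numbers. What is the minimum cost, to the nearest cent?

$1.74

Cost per mg of iron: chickpeas $0.1724, pasta $0.1875, tofu $0.5455.
Take 1 serving of chickpeas: +2.9 mg iron for $0.50 (total $0.50, still need 6.6 mg).
Take 2.75 servings of pasta: +6.6 mg iron for $1.24 (total $1.74, still need 0.0 mg).
Greedy by cheapest-per-mg is optimal for a single linear constraint, so the minimum cost is $1.74.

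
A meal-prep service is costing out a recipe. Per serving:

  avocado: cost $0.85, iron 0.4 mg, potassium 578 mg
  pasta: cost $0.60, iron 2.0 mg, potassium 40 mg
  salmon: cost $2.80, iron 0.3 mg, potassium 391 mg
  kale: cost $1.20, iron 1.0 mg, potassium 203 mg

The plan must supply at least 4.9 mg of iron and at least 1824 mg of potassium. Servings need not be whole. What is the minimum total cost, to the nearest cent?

A basic optimal solution has at most two foods positive. Try each food alone and each pair with both targets met exactly.
avocado only: max(4.9/0.4, 1824/578) = 12.25 servings → $10.41.
pasta only: max(4.9/2.0, 1824/40) = 45.6 servings → $27.36.
salmon only: max(4.9/0.3, 1824/391) = 16.33 servings → $45.73.
kale only: max(4.9/1.0, 1824/203) = 8.985 servings → $10.78.
avocado + pasta with both tight: 3.028 servings and 1.844 servings → $3.68.
avocado + salmon: intersection lies outside the first quadrant.
avocado + kale with both tight: 1.669 servings and 4.232 servings → $6.50.
pasta + salmon with both tight: 1.778 servings and 4.483 servings → $13.62.
pasta + kale with both targets exact would need a negative amount; discard.
salmon + kale with both tight: 2.512 servings and 4.146 servings → $12.01.
Cheapest feasible corner: $3.68.

$3.68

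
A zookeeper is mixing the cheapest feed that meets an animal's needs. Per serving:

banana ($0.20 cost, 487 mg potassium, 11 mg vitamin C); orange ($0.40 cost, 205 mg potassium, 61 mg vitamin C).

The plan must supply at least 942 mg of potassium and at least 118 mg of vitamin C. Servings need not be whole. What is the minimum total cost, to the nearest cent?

The cheapest plan sits at a corner of the feasible region — with two constraints it uses at most two foods.
banana only: max(942/487, 118/11) = 10.73 servings → $2.15.
orange only: max(942/205, 118/61) = 4.595 servings → $1.84.
banana + orange with both tight: 1.212 servings and 1.716 servings → $0.93.
Cheapest feasible corner: $0.93.

$0.93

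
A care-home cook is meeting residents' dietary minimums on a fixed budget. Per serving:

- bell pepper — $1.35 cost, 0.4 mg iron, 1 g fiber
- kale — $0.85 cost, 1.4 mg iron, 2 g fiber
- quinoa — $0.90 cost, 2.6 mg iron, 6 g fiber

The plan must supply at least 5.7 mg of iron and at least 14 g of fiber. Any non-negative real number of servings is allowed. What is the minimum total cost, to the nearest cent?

Compare the cost at each extreme point of the feasible region.
bell pepper only: max(5.7/0.4, 14/1) = 14.25 servings → $19.24.
kale only: max(5.7/1.4, 14/2) = 7 servings → $5.95.
quinoa only: max(5.7/2.6, 14/6) = 2.333 servings → $2.10.
bell pepper + kale with both tight: 13.67 servings and 0.1667 servings → $18.59.
bell pepper + quinoa with both tight: 11 servings and 0.5 servings → $15.30.
kale + quinoa with both targets exact would need a negative amount; discard.
So the least-cost plan costs $2.10.

$2.10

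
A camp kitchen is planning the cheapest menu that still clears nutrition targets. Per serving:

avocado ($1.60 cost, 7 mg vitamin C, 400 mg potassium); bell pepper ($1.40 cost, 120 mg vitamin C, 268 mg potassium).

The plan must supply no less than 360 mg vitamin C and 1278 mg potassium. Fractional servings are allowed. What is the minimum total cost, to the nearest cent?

A basic optimal solution has at most two foods positive. Try each food alone and each pair with both targets met exactly.
avocado only: max(360/7, 1278/400) = 51.43 servings → $82.29.
bell pepper only: max(360/120, 1278/268) = 4.769 servings → $6.68.
avocado + bell pepper with both tight: 1.233 servings and 2.928 servings → $6.07.
So the least-cost plan costs $6.07.

$6.07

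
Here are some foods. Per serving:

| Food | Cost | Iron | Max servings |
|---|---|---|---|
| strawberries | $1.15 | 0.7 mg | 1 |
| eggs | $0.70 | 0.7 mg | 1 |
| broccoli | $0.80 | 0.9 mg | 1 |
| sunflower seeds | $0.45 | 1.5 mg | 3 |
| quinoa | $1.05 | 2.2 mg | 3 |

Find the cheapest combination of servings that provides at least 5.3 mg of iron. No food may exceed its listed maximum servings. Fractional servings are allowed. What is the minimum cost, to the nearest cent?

Cost per mg of iron: sunflower seeds $0.3000, quinoa $0.4773, broccoli $0.8889, eggs $1.0000, strawberries $1.6429.
Take 3 servings of sunflower seeds: +4.5 mg iron for $1.35 (total $1.35, still need 0.8 mg).
Take 0.3636 servings of quinoa: +0.8 mg iron for $0.38 (total $1.73, still need 0.0 mg).
Filling from the cheapest source first is optimal under one linear minimum: $1.73.

$1.73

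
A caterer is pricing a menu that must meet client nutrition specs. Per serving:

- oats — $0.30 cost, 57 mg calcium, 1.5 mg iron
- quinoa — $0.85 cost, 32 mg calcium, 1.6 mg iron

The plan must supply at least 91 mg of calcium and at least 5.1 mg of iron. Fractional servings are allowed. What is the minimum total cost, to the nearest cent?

$1.02

Check every corner: each single food scaled to meet both minima, and each pair solved so both constraints bind.
oats only: max(91/57, 5.1/1.5) = 3.4 servings → $1.02.
quinoa only: max(91/32, 5.1/1.6) = 3.188 servings → $2.71.
oats + quinoa: the both-tight solution has a negative serving — not a feasible corner.
The minimum over all feasible corners is $1.02.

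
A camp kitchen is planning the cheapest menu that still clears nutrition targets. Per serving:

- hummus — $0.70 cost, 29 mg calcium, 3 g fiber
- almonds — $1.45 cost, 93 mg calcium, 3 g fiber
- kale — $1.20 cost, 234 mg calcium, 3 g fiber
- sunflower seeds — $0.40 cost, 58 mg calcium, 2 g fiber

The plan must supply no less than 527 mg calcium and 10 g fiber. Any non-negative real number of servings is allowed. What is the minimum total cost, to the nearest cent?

Minimising a linear cost over {calcium ≥ 527, fiber ≥ 10, servings ≥ 0} — the optimum is at a vertex, using one or two foods.
hummus only: max(527/29, 10/3) = 18.17 servings → $12.72.
almonds only: max(527/93, 10/3) = 5.667 servings → $8.22.
kale only: max(527/234, 10/3) = 3.333 servings → $4.00.
sunflower seeds only: max(527/58, 10/2) = 9.086 servings → $3.63.
hummus + almonds with both targets exact would need a negative amount; discard.
hummus + kale with both tight: 1.234 servings and 2.099 servings → $3.38.
hummus + sunflower seeds: the both-tight solution has a negative serving — not a feasible corner.
almonds + kale with both tight: 1.794 servings and 1.539 servings → $4.45.
almonds + sunflower seeds: the both-tight solution has a negative serving — not a feasible corner.
kale + sunflower seeds with both tight: 1.612 servings and 2.582 servings → $2.97.
The minimum over all feasible corners is $2.97.

$2.97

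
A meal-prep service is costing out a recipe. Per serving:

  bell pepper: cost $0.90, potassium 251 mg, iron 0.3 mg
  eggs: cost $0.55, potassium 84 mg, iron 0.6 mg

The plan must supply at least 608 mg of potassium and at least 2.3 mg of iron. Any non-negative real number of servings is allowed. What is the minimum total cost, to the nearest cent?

$2.96

A basic optimal solution has at most two foods positive. Try each food alone and each pair with both targets met exactly.
bell pepper only: max(608/251, 2.3/0.3) = 7.667 servings → $6.90.
eggs only: max(608/84, 2.3/0.6) = 7.238 servings → $3.98.
bell pepper + eggs with both tight: 1.368 servings and 3.149 servings → $2.96.
The minimum over all feasible corners is $2.96.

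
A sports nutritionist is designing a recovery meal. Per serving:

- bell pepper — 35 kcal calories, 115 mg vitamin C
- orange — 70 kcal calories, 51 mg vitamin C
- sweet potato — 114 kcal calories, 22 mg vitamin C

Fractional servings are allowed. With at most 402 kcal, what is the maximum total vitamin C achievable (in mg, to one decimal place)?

Vitamin C per kcal: bell pepper 3.286, orange 0.7286, sweet potato 0.193.
With no serving limits, spend the whole calories allowance on bell pepper: 402 kcal / 35 kcal × 115 mg = 1320.9 mg.

1320.9 mg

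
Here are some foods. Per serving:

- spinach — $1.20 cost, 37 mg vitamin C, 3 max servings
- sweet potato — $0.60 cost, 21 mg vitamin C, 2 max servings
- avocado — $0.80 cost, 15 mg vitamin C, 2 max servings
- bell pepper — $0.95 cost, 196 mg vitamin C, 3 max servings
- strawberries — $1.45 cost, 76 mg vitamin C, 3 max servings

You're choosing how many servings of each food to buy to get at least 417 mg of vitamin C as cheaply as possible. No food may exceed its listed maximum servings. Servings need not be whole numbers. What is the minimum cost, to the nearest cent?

$2.02

Cost per mg of vitamin C: bell pepper $0.0048, strawberries $0.0191, sweet potato $0.0286, spinach $0.0324, avocado $0.0533.
Take 2.128 servings of bell pepper: +417.0 mg vitamin C for $2.02 (total $2.02, still need 0.0 mg).
Greedy by cheapest-per-mg is optimal for a single linear constraint, so the minimum cost is $2.02.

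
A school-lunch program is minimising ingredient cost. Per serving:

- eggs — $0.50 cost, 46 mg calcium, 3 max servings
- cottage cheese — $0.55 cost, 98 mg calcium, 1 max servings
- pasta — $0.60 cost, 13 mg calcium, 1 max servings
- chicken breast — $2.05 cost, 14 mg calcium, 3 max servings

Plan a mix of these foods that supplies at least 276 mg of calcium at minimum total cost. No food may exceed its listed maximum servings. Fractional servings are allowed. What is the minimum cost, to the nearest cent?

Cost per mg of calcium: cottage cheese $0.0056, eggs $0.0109, pasta $0.0462, chicken breast $0.1464.
Take 1 serving of cottage cheese: +98.0 mg calcium for $0.55 (total $0.55, still need 178.0 mg).
Take 3 servings of eggs: +138.0 mg calcium for $1.50 (total $2.05, still need 40.0 mg).
Take 1 serving of pasta: +13.0 mg calcium for $0.60 (total $2.65, still need 27.0 mg).
Take 1.929 servings of chicken breast: +27.0 mg calcium for $3.95 (total $6.60, still need 0.0 mg).
Filling from the cheapest source first is optimal under one linear minimum: $6.60.

$6.60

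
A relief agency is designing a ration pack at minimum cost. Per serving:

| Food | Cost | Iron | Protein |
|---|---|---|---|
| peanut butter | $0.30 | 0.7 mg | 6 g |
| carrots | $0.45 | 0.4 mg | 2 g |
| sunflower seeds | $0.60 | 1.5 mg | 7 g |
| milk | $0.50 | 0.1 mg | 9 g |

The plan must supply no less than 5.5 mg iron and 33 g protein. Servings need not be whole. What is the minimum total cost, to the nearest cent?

$2.25

The cheapest plan sits at a corner of the feasible region — with two constraints it uses at most two foods.
peanut butter only: max(5.5/0.7, 33/6) = 7.857 servings → $2.36.
carrots only: max(5.5/0.4, 33/2) = 16.5 servings → $7.42.
sunflower seeds only: max(5.5/1.5, 33/7) = 4.714 servings → $2.83.
milk only: max(5.5/0.1, 33/9) = 55 servings → $27.50.
peanut butter + carrots with both tight: 2.2 servings and 9.9 servings → $5.12.
peanut butter + sunflower seeds with both tight: 2.683 servings and 2.415 servings → $2.25.
peanut butter + milk: intersection lies outside the first quadrant.
carrots + sunflower seeds: the both-tight solution has a negative serving — not a feasible corner.
carrots + milk with both tight: 13.59 servings and 0.6471 servings → $6.44.
sunflower seeds + milk with both tight: 3.609 servings and 0.8594 servings → $2.60.
Cheapest feasible corner: $2.25.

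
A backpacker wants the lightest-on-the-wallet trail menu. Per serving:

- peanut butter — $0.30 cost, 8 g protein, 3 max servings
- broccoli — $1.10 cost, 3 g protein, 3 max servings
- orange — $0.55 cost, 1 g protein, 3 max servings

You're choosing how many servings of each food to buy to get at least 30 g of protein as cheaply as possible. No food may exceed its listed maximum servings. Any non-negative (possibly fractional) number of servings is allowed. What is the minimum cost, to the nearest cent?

Cost per g of protein: peanut butter $0.0375, broccoli $0.3667, orange $0.5500.
Take 3 servings of peanut butter: +24.0 g protein for $0.90 (total $0.90, still need 6.0 g).
Take 2 servings of broccoli: +6.0 g protein for $2.20 (total $3.10, still need 0.0 g).
Greedy by cheapest-per-g is optimal for a single linear constraint, so the minimum cost is $3.10.

$3.10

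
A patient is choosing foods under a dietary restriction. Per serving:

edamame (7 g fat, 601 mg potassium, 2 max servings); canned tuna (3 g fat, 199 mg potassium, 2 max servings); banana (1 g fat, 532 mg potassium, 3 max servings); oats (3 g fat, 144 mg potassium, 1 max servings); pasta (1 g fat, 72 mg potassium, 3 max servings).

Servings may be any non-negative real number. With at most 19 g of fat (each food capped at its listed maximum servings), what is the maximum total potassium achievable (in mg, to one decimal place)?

Potassium per g fat: banana 532, edamame 85.86, pasta 72, canned tuna 66.33, oats 48.
Take 3 servings of banana: uses 3 g fat, +1596.0 mg potassium (running total 1596.0 mg).
Take 2 servings of edamame: uses 14 g fat, +1202.0 mg potassium (running total 2798.0 mg).
Take 2 servings of pasta: uses 2 g fat, +144.0 mg potassium (running total 2942.0 mg).
Filling greedily by potassium-per-g fat is optimal for one linear limit, giving 2942.0 mg.

2942.0 mg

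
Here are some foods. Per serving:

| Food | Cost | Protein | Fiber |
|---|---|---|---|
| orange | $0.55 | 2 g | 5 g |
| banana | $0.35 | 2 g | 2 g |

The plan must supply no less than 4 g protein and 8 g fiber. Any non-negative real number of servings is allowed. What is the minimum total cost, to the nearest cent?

$0.97

With two linear requirements the optimum uses one or two foods; enumerate the corners.
orange only: max(4/2, 8/5) = 2 servings → $1.10.
banana only: max(4/2, 8/2) = 4 servings → $1.40.
orange + banana with both tight: 1.333 servings and 0.6667 servings → $0.97.
Cheapest feasible corner: $0.97.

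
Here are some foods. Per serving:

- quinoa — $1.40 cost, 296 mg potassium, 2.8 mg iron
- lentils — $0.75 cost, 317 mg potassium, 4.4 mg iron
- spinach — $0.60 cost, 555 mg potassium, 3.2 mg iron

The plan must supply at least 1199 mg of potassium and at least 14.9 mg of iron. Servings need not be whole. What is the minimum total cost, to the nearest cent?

The cheapest plan sits at a corner of the feasible region — with two constraints it uses at most two foods.
quinoa only: max(1199/296, 14.9/2.8) = 5.321 servings → $7.45.
lentils only: max(1199/317, 14.9/4.4) = 3.782 servings → $2.84.
spinach only: max(1199/555, 14.9/3.2) = 4.656 servings → $2.79.
quinoa + lentils with both tight: 1.331 servings and 2.539 servings → $3.77.
quinoa + spinach: the both-tight solution has a negative serving — not a feasible corner.
lentils + spinach with both tight: 3.105 servings and 0.3869 servings → $2.56.
The minimum over all feasible corners is $2.56.

$2.56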